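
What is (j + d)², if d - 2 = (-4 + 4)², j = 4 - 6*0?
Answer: 36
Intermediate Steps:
j = 4 (j = 4 + 0 = 4)
d = 2 (d = 2 + (-4 + 4)² = 2 + 0² = 2 + 0 = 2)
(j + d)² = (4 + 2)² = 6² = 36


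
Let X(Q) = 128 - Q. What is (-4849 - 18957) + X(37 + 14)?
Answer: -23729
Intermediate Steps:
(-4849 - 18957) + X(37 + 14) = (-4849 - 18957) + (128 - (37 + 14)) = -23806 + (128 - 1*51) = -23806 + (128 - 51) = -23806 + 77 = -23729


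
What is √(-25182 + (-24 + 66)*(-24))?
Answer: 3*I*√2910 ≈ 161.83*I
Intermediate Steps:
√(-25182 + (-24 + 66)*(-24)) = √(-25182 + 42*(-24)) = √(-25182 - 1008) = √(-26190) = 3*I*√2910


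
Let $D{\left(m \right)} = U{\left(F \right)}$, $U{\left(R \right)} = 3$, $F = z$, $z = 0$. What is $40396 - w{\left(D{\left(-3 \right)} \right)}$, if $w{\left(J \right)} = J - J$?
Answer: $40396$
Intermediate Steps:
$F = 0$
$D{\left(m \right)} = 3$
$w{\left(J \right)} = 0$
$40396 - w{\left(D{\left(-3 \right)} \right)} = 40396 - 0 = 40396 + 0 = 40396$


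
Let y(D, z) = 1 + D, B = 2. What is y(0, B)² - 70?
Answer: -69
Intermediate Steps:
y(0, B)² - 70 = (1 + 0)² - 70 = 1² - 70 = 1 - 70 = -69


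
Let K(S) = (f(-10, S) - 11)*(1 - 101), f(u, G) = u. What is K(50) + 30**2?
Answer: 3000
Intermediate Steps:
K(S) = 2100 (K(S) = (-10 - 11)*(1 - 101) = -21*(-100) = 2100)
K(50) + 30**2 = 2100 + 30**2 = 2100 + 900 = 3000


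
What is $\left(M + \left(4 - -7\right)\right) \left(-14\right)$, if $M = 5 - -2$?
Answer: $-252$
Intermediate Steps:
$M = 7$ ($M = 5 + 2 = 7$)
$\left(M + \left(4 - -7\right)\right) \left(-14\right) = \left(7 + \left(4 - -7\right)\right) \left(-14\right) = \left(7 + \left(4 + 7\right)\right) \left(-14\right) = \left(7 + 11\right) \left(-14\right) = 18 \left(-14\right) = -252$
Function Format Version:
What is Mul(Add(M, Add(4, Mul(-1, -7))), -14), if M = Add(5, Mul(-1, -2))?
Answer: -252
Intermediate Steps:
M = 7 (M = Add(5, 2) = 7)
Mul(Add(M, Add(4, Mul(-1, -7))), -14) = Mul(Add(7, Add(4, Mul(-1, -7))), -14) = Mul(Add(7, Add(4, 7)), -14) = Mul(Add(7, 11), -14) = Mul(18, -14) = -252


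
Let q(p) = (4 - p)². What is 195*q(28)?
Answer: 112320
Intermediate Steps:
195*q(28) = 195*(-4 + 28)² = 195*24² = 195*576 = 112320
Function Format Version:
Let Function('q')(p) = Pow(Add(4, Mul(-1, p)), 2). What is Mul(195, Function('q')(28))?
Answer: 112320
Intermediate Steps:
Mul(195, Function('q')(28)) = Mul(195, Pow(Add(-4, 28), 2)) = Mul(195, Pow(24, 2)) = Mul(195, 576) = 112320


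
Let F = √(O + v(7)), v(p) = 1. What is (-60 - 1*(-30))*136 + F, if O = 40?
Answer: -4080 + √41 ≈ -4073.6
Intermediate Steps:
F = √41 (F = √(40 + 1) = √41 ≈ 6.4031)
(-60 - 1*(-30))*136 + F = (-60 - 1*(-30))*136 + √41 = (-60 + 30)*136 + √41 = -30*136 + √41 = -4080 + √41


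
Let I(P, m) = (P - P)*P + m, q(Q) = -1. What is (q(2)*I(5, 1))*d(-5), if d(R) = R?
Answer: 5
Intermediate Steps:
I(P, m) = m (I(P, m) = 0*P + m = 0 + m = m)
(q(2)*I(5, 1))*d(-5) = -1*1*(-5) = -1*(-5) = 5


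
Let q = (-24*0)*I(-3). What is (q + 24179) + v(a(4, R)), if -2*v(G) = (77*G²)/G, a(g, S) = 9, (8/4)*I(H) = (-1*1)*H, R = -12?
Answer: 47665/2 ≈ 23833.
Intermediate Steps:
I(H) = -H/2 (I(H) = ((-1*1)*H)/2 = (-H)/2 = -H/2)
v(G) = -77*G/2 (v(G) = -77*G²/(2*G) = -77*G/2)
q = 0 (q = (-24*0)*(-½*(-3)) = 0*(3/2) = 0)
(q + 24179) + v(a(4, R)) = (0 + 24179) - 77/2*9 = 24179 - 693/2 = 47665/2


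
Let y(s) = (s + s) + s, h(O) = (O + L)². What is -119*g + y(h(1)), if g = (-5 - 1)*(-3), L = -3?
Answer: -2130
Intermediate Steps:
h(O) = (-3 + O)² (h(O) = (O - 3)² = (-3 + O)²)
y(s) = 3*s (y(s) = 2*s + s = 3*s)
g = 18 (g = -6*(-3) = 18)
-119*g + y(h(1)) = -119*18 + 3*(-3 + 1)² = -2142 + 3*(-2)² = -2142 + 3*4 = -2142 + 12 = -2130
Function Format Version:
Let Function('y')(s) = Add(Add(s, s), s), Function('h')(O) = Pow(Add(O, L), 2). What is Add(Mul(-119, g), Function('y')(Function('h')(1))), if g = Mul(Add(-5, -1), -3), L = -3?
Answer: -2130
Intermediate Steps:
Function('h')(O) = Pow(Add(-3, O), 2) (Function('h')(O) = Pow(Add(O, -3), 2) = Pow(Add(-3, O), 2))
Function('y')(s) = Mul(3, s) (Function('y')(s) = Add(Mul(2, s), s) = Mul(3, s))
g = 18 (g = Mul(-6, -3) = 18)
Add(Mul(-119, g), Function('y')(Function('h')(1))) = Add(Mul(-119, 18), Mul(3, Pow(Add(-3, 1), 2))) = Add(-2142, Mul(3, Pow(-2, 2))) = Add(-2142, Mul(3, 4)) = Add(-2142, 12) = -2130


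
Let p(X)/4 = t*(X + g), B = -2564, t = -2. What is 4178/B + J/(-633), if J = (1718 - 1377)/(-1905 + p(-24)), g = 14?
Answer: -2412827863/1480998450 ≈ -1.6292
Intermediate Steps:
p(X) = -112 - 8*X (p(X) = 4*(-2*(X + 14)) = 4*(-2*(14 + X)) = 4*(-28 - 2*X) = -112 - 8*X)
J = -341/1825 (J = (1718 - 1377)/(-1905 + (-112 - 8*(-24))) = 341/(-1905 + (-112 + 192)) = 341/(-1905 + 80) = 341/(-1825) = 341*(-1/1825) = -341/1825 ≈ -0.18685)
4178/B + J/(-633) = 4178/(-2564) - 341/1825/(-633) = 4178*(-1/2564) - 341/1825*(-1/633) = -2089/1282 + 341/1155225 = -2412827863/1480998450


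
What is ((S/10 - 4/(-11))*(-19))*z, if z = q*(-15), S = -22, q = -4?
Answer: 23028/11 ≈ 2093.5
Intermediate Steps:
z = 60 (z = -4*(-15) = 60)
((S/10 - 4/(-11))*(-19))*z = ((-22/10 - 4/(-11))*(-19))*60 = ((-22*⅒ - 4*(-1/11))*(-19))*60 = ((-11/5 + 4/11)*(-19))*60 = -101/55*(-19)*60 = (1919/55)*60 = 23028/11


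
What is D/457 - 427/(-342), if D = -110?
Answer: 157519/156294 ≈ 1.0078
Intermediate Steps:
D/457 - 427/(-342) = -110/457 - 427/(-342) = -110*1/457 - 427*(-1/342) = -110/457 + 427/342 = 157519/156294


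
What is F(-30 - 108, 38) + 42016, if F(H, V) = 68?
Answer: 42084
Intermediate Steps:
F(-30 - 108, 38) + 42016 = 68 + 42016 = 42084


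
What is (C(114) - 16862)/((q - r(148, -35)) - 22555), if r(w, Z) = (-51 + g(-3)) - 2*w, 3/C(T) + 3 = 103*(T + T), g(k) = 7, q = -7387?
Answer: 131978873/231694854 ≈ 0.56962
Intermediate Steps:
C(T) = 3/(-3 + 206*T) (C(T) = 3/(-3 + 103*(T + T)) = 3/(-3 + 103*(2*T)) = 3/(-3 + 206*T))
r(w, Z) = -44 - 2*w (r(w, Z) = (-51 + 7) - 2*w = -44 - 2*w)
(C(114) - 16862)/((q - r(148, -35)) - 22555) = (3/(-3 + 206*114) - 16862)/((-7387 - (-44 - 2*148)) - 22555) = (3/(-3 + 23484) - 16862)/((-7387 - (-44 - 296)) - 22555) = (3/23481 - 16862)/((-7387 - 1*(-340)) - 22555) = (3*(1/23481) - 16862)/((-7387 + 340) - 22555) = (1/7827 - 16862)/(-7047 - 22555) = -131978873/7827/(-29602) = -131978873/7827*(-1/29602) = 131978873/231694854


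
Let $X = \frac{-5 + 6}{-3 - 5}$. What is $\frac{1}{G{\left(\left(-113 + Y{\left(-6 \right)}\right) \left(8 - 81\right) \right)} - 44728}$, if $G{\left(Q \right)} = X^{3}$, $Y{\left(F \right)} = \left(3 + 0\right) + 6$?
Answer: $- \frac{512}{22900737} \approx -2.2357 \cdot 10^{-5}$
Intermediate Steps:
$Y{\left(F \right)} = 9$ ($Y{\left(F \right)} = 3 + 6 = 9$)
$X = - \frac{1}{8}$ ($X = 1 \frac{1}{-8} = 1 \left(- \frac{1}{8}\right) = - \frac{1}{8} \approx -0.125$)
$G{\left(Q \right)} = - \frac{1}{512}$ ($G{\left(Q \right)} = \left(- \frac{1}{8}\right)^{3} = - \frac{1}{512}$)
$\frac{1}{G{\left(\left(-113 + Y{\left(-6 \right)}\right) \left(8 - 81\right) \right)} - 44728} = \frac{1}{- \frac{1}{512} - 44728} = \frac{1}{- \frac{22900737}{512}} = - \frac{512}{22900737}$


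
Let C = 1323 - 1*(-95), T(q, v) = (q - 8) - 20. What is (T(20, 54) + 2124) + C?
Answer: 3534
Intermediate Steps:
T(q, v) = -28 + q (T(q, v) = (-8 + q) - 20 = -28 + q)
C = 1418 (C = 1323 + 95 = 1418)
(T(20, 54) + 2124) + C = ((-28 + 20) + 2124) + 1418 = (-8 + 2124) + 1418 = 2116 + 1418 = 3534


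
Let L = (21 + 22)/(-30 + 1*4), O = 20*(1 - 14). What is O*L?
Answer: 430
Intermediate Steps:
O = -260 (O = 20*(-13) = -260)
L = -43/26 (L = 43/(-30 + 4) = 43/(-26) = 43*(-1/26) = -43/26 ≈ -1.6538)
O*L = -260*(-43/26) = 430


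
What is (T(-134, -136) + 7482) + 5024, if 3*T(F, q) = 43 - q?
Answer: 37697/3 ≈ 12566.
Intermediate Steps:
T(F, q) = 43/3 - q/3 (T(F, q) = (43 - q)/3 = 43/3 - q/3)
(T(-134, -136) + 7482) + 5024 = ((43/3 - ⅓*(-136)) + 7482) + 5024 = ((43/3 + 136/3) + 7482) + 5024 = (179/3 + 7482) + 5024 = 22625/3 + 5024 = 37697/3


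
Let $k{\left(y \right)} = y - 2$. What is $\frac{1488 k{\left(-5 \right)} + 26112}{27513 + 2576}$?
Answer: $\frac{15696}{30089} \approx 0.52165$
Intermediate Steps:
$k{\left(y \right)} = -2 + y$ ($k{\left(y \right)} = y - 2 = -2 + y$)
$\frac{1488 k{\left(-5 \right)} + 26112}{27513 + 2576} = \frac{1488 \left(-2 - 5\right) + 26112}{27513 + 2576} = \frac{1488 \left(-7\right) + 26112}{30089} = \left(-10416 + 26112\right) \frac{1}{30089} = 15696 \cdot \frac{1}{30089} = \frac{15696}{30089}$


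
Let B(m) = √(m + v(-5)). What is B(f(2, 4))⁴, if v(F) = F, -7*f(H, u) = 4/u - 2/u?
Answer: 5041/196 ≈ 25.719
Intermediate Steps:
f(H, u) = -2/(7*u) (f(H, u) = -(4/u - 2/u)/7 = -2/(7*u))
B(m) = √(-5 + m) (B(m) = √(m - 5) = √(-5 + m))
B(f(2, 4))⁴ = (√(-5 - 2/7/4))⁴ = (√(-5 - 2/7*¼))⁴ = (√(-5 - 1/14))⁴ = (√(-71/14))⁴ = (I*√994/14)⁴ = 5041/196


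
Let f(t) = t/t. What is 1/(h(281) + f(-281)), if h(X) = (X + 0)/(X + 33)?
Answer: 314/595 ≈ 0.52773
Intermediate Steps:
h(X) = X/(33 + X)
f(t) = 1
1/(h(281) + f(-281)) = 1/(281/(33 + 281) + 1) = 1/(281/314 + 1) = 1/(595/314) = 314/595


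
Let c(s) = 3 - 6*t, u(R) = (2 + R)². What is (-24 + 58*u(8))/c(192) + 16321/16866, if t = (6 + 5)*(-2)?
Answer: 11069039/252990 ≈ 43.753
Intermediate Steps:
t = -22 (t = 11*(-2) = -22)
c(s) = 135 (c(s) = 3 - 6*(-22) = 3 + 132 = 135)
(-24 + 58*u(8))/c(192) + 16321/16866 = (-24 + 58*(2 + 8)²)/135 + 16321/16866 = (-24 + 58*10²)*(1/135) + 16321*(1/16866) = (-24 + 58*100)*(1/135) + 16321/16866 = (-24 + 5800)*(1/135) + 16321/16866 = 5776*(1/135) + 16321/16866 = 5776/135 + 16321/16866 = 11069039/252990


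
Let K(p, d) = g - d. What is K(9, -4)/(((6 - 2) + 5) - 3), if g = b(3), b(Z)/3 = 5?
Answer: 19/6 ≈ 3.1667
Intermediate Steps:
b(Z) = 15 (b(Z) = 3*5 = 15)
g = 15
K(p, d) = 15 - d
K(9, -4)/(((6 - 2) + 5) - 3) = (15 - 1*(-4))/(((6 - 2) + 5) - 3) = (15 + 4)/((4 + 5) - 3) = 19/(9 - 3) = 19/6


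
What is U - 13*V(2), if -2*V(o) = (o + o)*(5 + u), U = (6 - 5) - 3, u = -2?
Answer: 76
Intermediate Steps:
U = -2 (U = 1 - 3 = -2)
V(o) = -3*o (V(o) = -(o + o)*(5 - 2)/2 = -2*o*3/2 = -3*o)
U - 13*V(2) = -2 - (-39)*2 = -2 - 13*(-6) = -2 + 78 = 76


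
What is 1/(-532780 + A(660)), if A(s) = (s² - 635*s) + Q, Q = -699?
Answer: -1/516979 ≈ -1.9343e-6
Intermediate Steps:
A(s) = -699 + s² - 635*s (A(s) = (s² - 635*s) - 699 = -699 + s² - 635*s)
1/(-532780 + A(660)) = 1/(-532780 + (-699 + 660² - 635*660)) = 1/(-532780 + (-699 + 435600 - 419100)) = 1/(-532780 + 15801) = 1/(-516979) = -1/516979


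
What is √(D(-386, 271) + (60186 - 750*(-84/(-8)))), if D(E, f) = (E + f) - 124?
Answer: 2*√13018 ≈ 228.19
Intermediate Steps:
D(E, f) = -124 + E + f
√(D(-386, 271) + (60186 - 750*(-84/(-8)))) = √((-124 - 386 + 271) + (60186 - 750*(-84/(-8)))) = √(-239 + (60186 - 750*(-84*(-⅛)))) = √(-239 + (60186 - 750*21/2)) = √(-239 + (60186 - 1*7875)) = √(-239 + (60186 - 7875)) = √(-239 + 52311) = √52072 = 2*√13018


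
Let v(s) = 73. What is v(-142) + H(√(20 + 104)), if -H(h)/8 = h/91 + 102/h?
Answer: 73 - 37624*√31/2821 ≈ -1.2579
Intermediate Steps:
H(h) = -816/h - 8*h/91 (H(h) = -8*(h/91 + 102/h) = -8*(102/h + h/91) = -816/h - 8*h/91)
v(-142) + H(√(20 + 104)) = 73 + (-816/√(20 + 104) - 8*√(20 + 104)/91) = 73 + (-816*√31/62 - 16*√31/91) = 73 + (-408*√31/31 - 16*√31/91) = 73 - 37624*√31/2821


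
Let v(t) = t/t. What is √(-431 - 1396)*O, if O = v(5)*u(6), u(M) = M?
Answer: 18*I*√203 ≈ 256.46*I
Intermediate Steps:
v(t) = 1
O = 6 (O = 1*6 = 6)
√(-431 - 1396)*O = √(-431 - 1396)*6 = √(-1827)*6 = (3*I*√203)*6 = 18*I*√203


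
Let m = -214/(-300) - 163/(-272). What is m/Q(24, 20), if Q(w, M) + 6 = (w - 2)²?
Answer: 26777/9751200 ≈ 0.0027460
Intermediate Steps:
m = 26777/20400 (m = -214*(-1/300) - 163*(-1/272) = 107/150 + 163/272 = 26777/20400 ≈ 1.3126)
Q(w, M) = -6 + (-2 + w)² (Q(w, M) = -6 + (w - 2)² = -6 + (-2 + w)²)
m/Q(24, 20) = 26777/(20400*(-6 + (-2 + 24)²)) = 26777/(20400*(-6 + 22²)) = 26777/(20400*(-6 + 484)) = (26777/20400)/478 = (26777/20400)*(1/478) = 26777/9751200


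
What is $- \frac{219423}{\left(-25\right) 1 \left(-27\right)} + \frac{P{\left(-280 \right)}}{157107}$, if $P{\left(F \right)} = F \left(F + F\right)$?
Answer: $- \frac{3818561029}{11783025} \approx -324.07$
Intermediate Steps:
$P{\left(F \right)} = 2 F^{2}$ ($P{\left(F \right)} = F 2 F = 2 F^{2}$)
$- \frac{219423}{\left(-25\right) 1 \left(-27\right)} + \frac{P{\left(-280 \right)}}{157107} = - \frac{219423}{\left(-25\right) 1 \left(-27\right)} + \frac{2 \left(-280\right)^{2}}{157107} = - \frac{219423}{\left(-25\right) \left(-27\right)} + 2 \cdot 78400 \cdot \frac{1}{157107} = - \frac{219423}{675} + 156800 \cdot \frac{1}{157107} = \left(-219423\right) \frac{1}{675} + \frac{156800}{157107} = - \frac{73141}{225} + \frac{156800}{157107} = - \frac{3818561029}{11783025}$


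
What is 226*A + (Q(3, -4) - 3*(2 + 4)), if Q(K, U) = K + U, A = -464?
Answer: -104883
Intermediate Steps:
226*A + (Q(3, -4) - 3*(2 + 4)) = 226*(-464) + ((3 - 4) - 3*(2 + 4)) = -104864 + (-1 - 3*6) = -104864 + (-1 - 18) = -104864 - 19 = -104883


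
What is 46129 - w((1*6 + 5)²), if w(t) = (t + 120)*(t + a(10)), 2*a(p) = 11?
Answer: 31285/2 ≈ 15643.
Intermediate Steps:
a(p) = 11/2 (a(p) = (½)*11 = 11/2)
w(t) = (120 + t)*(11/2 + t) (w(t) = (t + 120)*(t + 11/2) = (120 + t)*(11/2 + t))
46129 - w((1*6 + 5)²) = 46129 - (660 + ((1*6 + 5)²)² + 251*(1*6 + 5)²/2) = 46129 - (660 + ((6 + 5)²)² + 251*(6 + 5)²/2) = 46129 - (660 + (11²)² + (251/2)*11²) = 46129 - (660 + 121² + (251/2)*121) = 46129 - (660 + 14641 + 30371/2) = 46129 - 1*60973/2 = 46129 - 60973/2 = 31285/2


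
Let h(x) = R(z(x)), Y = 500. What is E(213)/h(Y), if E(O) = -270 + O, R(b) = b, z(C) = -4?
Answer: 57/4 ≈ 14.250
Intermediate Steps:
h(x) = -4
E(213)/h(Y) = (-270 + 213)/(-4) = -57*(-¼) = 57/4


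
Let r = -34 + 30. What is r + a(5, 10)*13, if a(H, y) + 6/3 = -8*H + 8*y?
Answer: 490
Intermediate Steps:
a(H, y) = -2 - 8*H + 8*y (a(H, y) = -2 + (-8*H + 8*y) = -2 - 8*H + 8*y)
r = -4
r + a(5, 10)*13 = -4 + (-2 - 8*5 + 8*10)*13 = -4 + (-2 - 40 + 80)*13 = -4 + 38*13 = -4 + 494 = 490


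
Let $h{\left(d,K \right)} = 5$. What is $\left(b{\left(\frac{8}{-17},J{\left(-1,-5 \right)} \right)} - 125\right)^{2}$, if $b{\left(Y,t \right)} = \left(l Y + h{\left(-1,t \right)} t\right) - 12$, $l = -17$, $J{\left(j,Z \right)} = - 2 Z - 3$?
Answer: $8836$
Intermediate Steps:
$J{\left(j,Z \right)} = -3 - 2 Z$
$b{\left(Y,t \right)} = -12 - 17 Y + 5 t$ ($b{\left(Y,t \right)} = \left(- 17 Y + 5 t\right) - 12 = -12 - 17 Y + 5 t$)
$\left(b{\left(\frac{8}{-17},J{\left(-1,-5 \right)} \right)} - 125\right)^{2} = \left(\left(-12 - 17 \frac{8}{-17} + 5 \left(-3 - -10\right)\right) - 125\right)^{2} = \left(\left(-12 - 17 \cdot 8 \left(- \frac{1}{17}\right) + 5 \left(-3 + 10\right)\right) - 125\right)^{2} = \left(\left(-12 - -8 + 5 \cdot 7\right) - 125\right)^{2} = \left(\left(-12 + 8 + 35\right) - 125\right)^{2} = \left(31 - 125\right)^{2} = \left(-94\right)^{2} = 8836$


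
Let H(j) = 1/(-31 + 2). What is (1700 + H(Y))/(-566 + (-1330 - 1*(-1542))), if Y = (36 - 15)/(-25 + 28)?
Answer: -16433/3422 ≈ -4.8022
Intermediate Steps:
Y = 7 (Y = 21/3 = 21*(⅓) = 7)
H(j) = -1/29 (H(j) = 1/(-29) = -1/29)
(1700 + H(Y))/(-566 + (-1330 - 1*(-1542))) = (1700 - 1/29)/(-566 + (-1330 - 1*(-1542))) = 49299/(29*(-566 + (-1330 + 1542))) = 49299/(29*(-566 + 212)) = (49299/29)/(-354) = (49299/29)*(-1/354) = -16433/3422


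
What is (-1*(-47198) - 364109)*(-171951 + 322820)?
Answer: -47812045659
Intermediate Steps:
(-1*(-47198) - 364109)*(-171951 + 322820) = (47198 - 364109)*150869 = -316911*150869 = -47812045659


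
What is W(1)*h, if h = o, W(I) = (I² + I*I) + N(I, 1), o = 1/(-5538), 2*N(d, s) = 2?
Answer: -1/1846 ≈ -0.00054171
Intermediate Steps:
N(d, s) = 1 (N(d, s) = (½)*2 = 1)
o = -1/5538 ≈ -0.00018057
W(I) = 1 + 2*I² (W(I) = (I² + I*I) + 1 = (I² + I²) + 1 = 2*I² + 1 = 1 + 2*I²)
h = -1/5538 ≈ -0.00018057
W(1)*h = (1 + 2*1²)*(-1/5538) = (1 + 2*1)*(-1/5538) = (1 + 2)*(-1/5538) = 3*(-1/5538) = -1/1846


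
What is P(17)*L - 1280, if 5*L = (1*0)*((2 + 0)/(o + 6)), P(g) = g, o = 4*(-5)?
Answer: -1280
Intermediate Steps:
o = -20
L = 0 (L = ((1*0)*((2 + 0)/(-20 + 6)))/5 = (0*(2/(-14)))/5 = (0*(2*(-1/14)))/5 = (0*(-1/7))/5 = (1/5)*0 = 0)
P(17)*L - 1280 = 17*0 - 1280 = 0 - 1280 = -1280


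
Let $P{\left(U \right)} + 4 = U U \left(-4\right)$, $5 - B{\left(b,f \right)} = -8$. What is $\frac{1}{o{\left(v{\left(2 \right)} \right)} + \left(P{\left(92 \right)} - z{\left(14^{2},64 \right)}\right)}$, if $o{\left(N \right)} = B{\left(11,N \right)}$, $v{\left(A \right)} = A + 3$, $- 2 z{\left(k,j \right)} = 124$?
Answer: $- \frac{1}{33785} \approx -2.9599 \cdot 10^{-5}$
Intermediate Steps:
$z{\left(k,j \right)} = -62$ ($z{\left(k,j \right)} = \left(- \frac{1}{2}\right) 124 = -62$)
$B{\left(b,f \right)} = 13$ ($B{\left(b,f \right)} = 5 - -8 = 5 + 8 = 13$)
$v{\left(A \right)} = 3 + A$
$P{\left(U \right)} = -4 - 4 U^{2}$ ($P{\left(U \right)} = -4 + U U \left(-4\right) = -4 + U^{2} \left(-4\right) = -4 - 4 U^{2}$)
$o{\left(N \right)} = 13$
$\frac{1}{o{\left(v{\left(2 \right)} \right)} + \left(P{\left(92 \right)} - z{\left(14^{2},64 \right)}\right)} = \frac{1}{13 - \left(-58 + 33856\right)} = \frac{1}{13 + \left(\left(-4 - 33856\right) + 62\right)} = \frac{1}{13 + \left(-33860 + 62\right)} = \frac{1}{13 - 33798} = \frac{1}{-33785} = - \frac{1}{33785}$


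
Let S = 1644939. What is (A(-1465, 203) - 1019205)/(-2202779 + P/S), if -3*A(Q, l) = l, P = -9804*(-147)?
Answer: 558880453678/1207811881431 ≈ 0.46272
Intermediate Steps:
P = 1441188
A(Q, l) = -l/3
(A(-1465, 203) - 1019205)/(-2202779 + P/S) = (-⅓*203 - 1019205)/(-2202779 + 1441188/1644939) = (-203/3 - 1019205)/(-2202779 + 1441188*(1/1644939)) = -3057818/(3*(-2202779 + 160132/182771)) = -3057818/(3*(-402603960477/182771)) = -3057818/3*(-182771/402603960477) = 558880453678/1207811881431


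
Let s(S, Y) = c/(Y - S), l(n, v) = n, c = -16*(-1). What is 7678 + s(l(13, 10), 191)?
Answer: 683350/89 ≈ 7678.1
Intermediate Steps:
c = 16
s(S, Y) = 16/(Y - S)
7678 + s(l(13, 10), 191) = 7678 - 16/(13 - 1*191) = 7678 - 16/(13 - 191) = 7678 - 16/(-178) = 7678 - 16*(-1/178) = 7678 + 8/89 = 683350/89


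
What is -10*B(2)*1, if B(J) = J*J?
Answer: -40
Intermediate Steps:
B(J) = J²
-10*B(2)*1 = -10*2²*1 = -10*4*1 = -40*1 = -40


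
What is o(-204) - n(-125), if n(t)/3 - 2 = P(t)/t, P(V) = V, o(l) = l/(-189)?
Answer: -499/63 ≈ -7.9206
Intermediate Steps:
o(l) = -l/189 (o(l) = l*(-1/189) = -l/189)
n(t) = 9 (n(t) = 6 + 3*(t/t) = 6 + 3*1 = 6 + 3 = 9)
o(-204) - n(-125) = -1/189*(-204) - 1*9 = 68/63 - 9 = -499/63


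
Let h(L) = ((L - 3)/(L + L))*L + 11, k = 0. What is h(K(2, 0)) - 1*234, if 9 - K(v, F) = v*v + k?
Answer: -222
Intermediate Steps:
K(v, F) = 9 - v² (K(v, F) = 9 - (v*v + 0) = 9 - (v² + 0) = 9 - v²)
h(L) = 19/2 + L/2 (h(L) = ((-3 + L)/((2*L)))*L + 11 = ((-3 + L)*(1/(2*L)))*L + 11 = ((-3 + L)/(2*L))*L + 11 = (-3/2 + L/2) + 11 = 19/2 + L/2)
h(K(2, 0)) - 1*234 = (19/2 + (9 - 1*2²)/2) - 1*234 = (19/2 + (9 - 1*4)/2) - 234 = (19/2 + (9 - 4)/2) - 234 = (19/2 + (½)*5) - 234 = (19/2 + 5/2) - 234 = 12 - 234 = -222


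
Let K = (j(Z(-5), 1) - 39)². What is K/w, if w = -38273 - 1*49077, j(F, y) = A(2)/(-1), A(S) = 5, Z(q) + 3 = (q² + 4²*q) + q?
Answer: -968/43675 ≈ -0.022164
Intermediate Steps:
Z(q) = -3 + q² + 17*q (Z(q) = -3 + ((q² + 4²*q) + q) = -3 + ((q² + 16*q) + q) = -3 + (q² + 17*q) = -3 + q² + 17*q)
j(F, y) = -5 (j(F, y) = 5/(-1) = 5*(-1) = -5)
w = -87350 (w = -38273 - 49077 = -87350)
K = 1936 (K = (-5 - 39)² = (-44)² = 1936)
K/w = 1936/(-87350) = 1936*(-1/87350) = -968/43675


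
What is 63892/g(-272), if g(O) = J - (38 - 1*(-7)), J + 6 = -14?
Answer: -63892/65 ≈ -982.95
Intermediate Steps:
J = -20 (J = -6 - 14 = -20)
g(O) = -65 (g(O) = -20 - (38 - 1*(-7)) = -20 - (38 + 7) = -20 - 1*45 = -20 - 45 = -65)
63892/g(-272) = 63892/(-65) = 63892*(-1/65) = -63892/65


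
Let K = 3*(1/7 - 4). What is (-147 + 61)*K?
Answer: 6966/7 ≈ 995.14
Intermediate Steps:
K = -81/7 (K = 3*(1/7 - 4) = 3*(-27/7) = -81/7 ≈ -11.571)
(-147 + 61)*K = (-147 + 61)*(-81/7) = -86*(-81/7) = 6966/7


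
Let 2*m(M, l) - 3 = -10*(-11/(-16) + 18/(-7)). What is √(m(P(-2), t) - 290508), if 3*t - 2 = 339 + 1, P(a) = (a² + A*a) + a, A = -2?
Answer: I*√227749711/28 ≈ 538.98*I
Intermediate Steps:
P(a) = a² - a (P(a) = (a² - 2*a) + a = a² - a)
t = 114 (t = ⅔ + (339 + 1)/3 = ⅔ + (⅓)*340 = ⅔ + 340/3 = 114)
m(M, l) = 1223/112 (m(M, l) = 3/2 + (-10*(-11/(-16) + 18/(-7)))/2 = 3/2 + (-10*(-11*(-1/16) + 18*(-⅐)))/2 = 3/2 + (-10*(11/16 - 18/7))/2 = 3/2 + (-10*(-211/112))/2 = 3/2 + (½)*(1055/56) = 3/2 + 1055/112 = 1223/112)
√(m(P(-2), t) - 290508) = √(1223/112 - 290508) = √(-32535673/112) = I*√227749711/28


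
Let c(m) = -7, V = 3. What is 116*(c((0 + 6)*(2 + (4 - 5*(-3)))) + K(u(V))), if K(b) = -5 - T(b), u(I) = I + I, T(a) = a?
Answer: -2088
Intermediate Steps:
u(I) = 2*I
K(b) = -5 - b
116*(c((0 + 6)*(2 + (4 - 5*(-3)))) + K(u(V))) = 116*(-7 + (-5 - 2*3)) = 116*(-7 + (-5 - 1*6)) = 116*(-7 + (-5 - 6)) = 116*(-7 - 11) = 116*(-18) = -2088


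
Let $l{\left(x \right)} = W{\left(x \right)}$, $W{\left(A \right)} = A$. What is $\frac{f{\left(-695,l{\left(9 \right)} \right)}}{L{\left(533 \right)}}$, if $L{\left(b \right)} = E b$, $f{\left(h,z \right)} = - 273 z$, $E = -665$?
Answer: $\frac{27}{3895} \approx 0.006932$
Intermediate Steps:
$l{\left(x \right)} = x$
$L{\left(b \right)} = - 665 b$
$\frac{f{\left(-695,l{\left(9 \right)} \right)}}{L{\left(533 \right)}} = \frac{\left(-273\right) 9}{\left(-665\right) 533} = - \frac{2457}{-354445} = \left(-2457\right) \left(- \frac{1}{354445}\right) = \frac{27}{3895}$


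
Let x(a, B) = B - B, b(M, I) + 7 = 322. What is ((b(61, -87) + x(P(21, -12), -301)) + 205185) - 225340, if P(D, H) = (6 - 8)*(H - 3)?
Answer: -19840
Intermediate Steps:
b(M, I) = 315 (b(M, I) = -7 + 322 = 315)
P(D, H) = 6 - 2*H (P(D, H) = -2*(-3 + H) = 6 - 2*H)
x(a, B) = 0
((b(61, -87) + x(P(21, -12), -301)) + 205185) - 225340 = ((315 + 0) + 205185) - 225340 = (315 + 205185) - 225340 = 205500 - 225340 = -19840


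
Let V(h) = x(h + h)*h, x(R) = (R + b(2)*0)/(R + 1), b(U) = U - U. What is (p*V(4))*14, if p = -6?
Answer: -896/3 ≈ -298.67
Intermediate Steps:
b(U) = 0
x(R) = R/(1 + R) (x(R) = (R + 0*0)/(R + 1) = (R + 0)/(1 + R) = R/(1 + R))
V(h) = 2*h²/(1 + 2*h) (V(h) = ((h + h)/(1 + (h + h)))*h = ((2*h)/(1 + 2*h))*h = (2*h/(1 + 2*h))*h = 2*h²/(1 + 2*h))
(p*V(4))*14 = -12*4²/(1 + 2*4)*14 = -12*16/(1 + 8)*14 = -12*16/9*14 = -6*32/9*14 = -64/3*14 = -896/3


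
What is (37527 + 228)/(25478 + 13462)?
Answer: 2517/2596 ≈ 0.96957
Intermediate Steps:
(37527 + 228)/(25478 + 13462) = 37755/38940 = 37755*(1/38940) = 2517/2596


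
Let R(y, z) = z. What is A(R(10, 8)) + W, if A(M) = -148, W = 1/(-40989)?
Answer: -6066373/40989 ≈ -148.00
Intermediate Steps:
W = -1/40989 ≈ -2.4397e-5
A(R(10, 8)) + W = -148 - 1/40989 = -6066373/40989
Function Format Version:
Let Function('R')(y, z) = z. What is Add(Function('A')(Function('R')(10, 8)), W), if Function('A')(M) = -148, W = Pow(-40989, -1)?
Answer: Rational(-6066373, 40989) ≈ -148.00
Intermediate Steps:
W = Rational(-1, 40989) ≈ -2.4397e-5
Add(Function('A')(Function('R')(10, 8)), W) = Add(-148, Rational(-1, 40989)) = Rational(-6066373, 40989)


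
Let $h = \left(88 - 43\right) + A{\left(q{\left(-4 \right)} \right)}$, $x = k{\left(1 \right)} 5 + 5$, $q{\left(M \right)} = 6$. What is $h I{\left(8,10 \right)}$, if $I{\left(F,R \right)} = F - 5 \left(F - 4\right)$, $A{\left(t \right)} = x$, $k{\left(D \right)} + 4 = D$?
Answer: $-420$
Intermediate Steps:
$k{\left(D \right)} = -4 + D$
$x = -10$ ($x = \left(-4 + 1\right) 5 + 5 = \left(-3\right) 5 + 5 = -15 + 5 = -10$)
$A{\left(t \right)} = -10$
$I{\left(F,R \right)} = 20 - 4 F$ ($I{\left(F,R \right)} = F - 5 \left(F - 4\right) = F - 5 \left(-4 + F\right) = F - \left(-20 + 5 F\right) = 20 - 4 F$)
$h = 35$ ($h = \left(88 - 43\right) - 10 = 45 - 10 = 35$)
$h I{\left(8,10 \right)} = 35 \left(20 - 32\right) = 35 \left(-12\right) = -420$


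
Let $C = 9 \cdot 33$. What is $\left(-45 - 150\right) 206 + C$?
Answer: $-39873$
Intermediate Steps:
$C = 297$
$\left(-45 - 150\right) 206 + C = \left(-45 - 150\right) 206 + 297 = \left(-195\right) 206 + 297 = -40170 + 297 = -39873$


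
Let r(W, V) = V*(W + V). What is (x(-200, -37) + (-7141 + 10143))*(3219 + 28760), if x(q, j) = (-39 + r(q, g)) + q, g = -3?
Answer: 107833188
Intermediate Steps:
r(W, V) = V*(V + W)
x(q, j) = -30 - 2*q (x(q, j) = (-39 - 3*(-3 + q)) + q = (-39 + (9 - 3*q)) + q = (-30 - 3*q) + q = -30 - 2*q)
(x(-200, -37) + (-7141 + 10143))*(3219 + 28760) = ((-30 - 2*(-200)) + (-7141 + 10143))*(3219 + 28760) = ((-30 + 400) + 3002)*31979 = (370 + 3002)*31979 = 3372*31979 = 107833188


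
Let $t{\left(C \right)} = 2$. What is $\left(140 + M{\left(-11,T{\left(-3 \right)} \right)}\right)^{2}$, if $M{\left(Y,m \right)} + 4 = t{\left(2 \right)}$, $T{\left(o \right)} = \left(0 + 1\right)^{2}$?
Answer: $19044$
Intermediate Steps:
$T{\left(o \right)} = 1$ ($T{\left(o \right)} = 1^{2} = 1$)
$M{\left(Y,m \right)} = -2$ ($M{\left(Y,m \right)} = -4 + 2 = -2$)
$\left(140 + M{\left(-11,T{\left(-3 \right)} \right)}\right)^{2} = \left(140 - 2\right)^{2} = 138^{2} = 19044$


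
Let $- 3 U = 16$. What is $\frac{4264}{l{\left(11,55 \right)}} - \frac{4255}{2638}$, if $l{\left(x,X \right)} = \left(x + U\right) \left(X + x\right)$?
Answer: $\frac{4828531}{493306} \approx 9.7881$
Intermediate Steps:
$U = - \frac{16}{3}$ ($U = \left(- \frac{1}{3}\right) 16 = - \frac{16}{3} \approx -5.3333$)
$l{\left(x,X \right)} = \left(- \frac{16}{3} + x\right) \left(X + x\right)$ ($l{\left(x,X \right)} = \left(x - \frac{16}{3}\right) \left(X + x\right) = \left(- \frac{16}{3} + x\right) \left(X + x\right)$)
$\frac{4264}{l{\left(11,55 \right)}} - \frac{4255}{2638} = \frac{4264}{11^{2} - \frac{880}{3} - \frac{176}{3} + 55 \cdot 11} - \frac{4255}{2638} = \frac{4264}{121 - \frac{880}{3} - \frac{176}{3} + 605} - \frac{4255}{2638} = \frac{4264}{374} - \frac{4255}{2638} = 4264 \cdot \frac{1}{374} - \frac{4255}{2638} = \frac{2132}{187} - \frac{4255}{2638} = \frac{4828531}{493306}$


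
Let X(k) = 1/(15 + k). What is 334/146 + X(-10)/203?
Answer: 169578/74095 ≈ 2.2887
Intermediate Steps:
334/146 + X(-10)/203 = 334/146 + 1/((15 - 10)*203) = 334*(1/146) + (1/203)/5 = 167/73 + (⅕)*(1/203) = 167/73 + 1/1015 = 169578/74095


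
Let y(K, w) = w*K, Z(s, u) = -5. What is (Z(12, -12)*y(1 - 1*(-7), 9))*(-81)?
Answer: 29160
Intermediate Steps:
y(K, w) = K*w
(Z(12, -12)*y(1 - 1*(-7), 9))*(-81) = -5*(1 - 1*(-7))*9*(-81) = -5*(1 + 7)*9*(-81) = -40*9*(-81) = -5*72*(-81) = -360*(-81) = 29160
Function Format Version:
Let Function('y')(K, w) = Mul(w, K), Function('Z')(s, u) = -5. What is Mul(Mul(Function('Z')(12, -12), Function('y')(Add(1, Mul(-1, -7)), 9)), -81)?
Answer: 29160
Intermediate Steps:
Function('y')(K, w) = Mul(K, w)
Mul(Mul(Function('Z')(12, -12), Function('y')(Add(1, Mul(-1, -7)), 9)), -81) = Mul(Mul(-5, Mul(Add(1, Mul(-1, -7)), 9)), -81) = Mul(Mul(-5, Mul(Add(1, 7), 9)), -81) = Mul(Mul(-5, Mul(8, 9)), -81) = Mul(Mul(-5, 72), -81) = Mul(-360, -81) = 29160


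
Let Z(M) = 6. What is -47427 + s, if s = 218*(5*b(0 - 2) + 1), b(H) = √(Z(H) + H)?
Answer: -45029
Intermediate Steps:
b(H) = √(6 + H)
s = 2398 (s = 218*(5*√(6 + (0 - 2)) + 1) = 218*(5*√(6 - 2) + 1) = 218*(5*√4 + 1) = 218*(5*2 + 1) = 218*(10 + 1) = 218*11 = 2398)
-47427 + s = -47427 + 2398 = -45029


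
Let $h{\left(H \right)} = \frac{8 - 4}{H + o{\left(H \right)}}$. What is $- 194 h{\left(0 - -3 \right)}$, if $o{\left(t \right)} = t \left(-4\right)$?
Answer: $\frac{776}{9} \approx 86.222$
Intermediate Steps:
$o{\left(t \right)} = - 4 t$
$h{\left(H \right)} = - \frac{4}{3 H}$ ($h{\left(H \right)} = \frac{8 - 4}{H - 4 H} = \frac{4}{\left(-3\right) H} = 4 \left(- \frac{1}{3 H}\right) = - \frac{4}{3 H}$)
$- 194 h{\left(0 - -3 \right)} = - 194 \left(- \frac{4}{3 \left(0 - -3\right)}\right) = - 194 \left(- \frac{4}{3 \left(0 + 3\right)}\right) = - 194 \left(- \frac{4}{3 \cdot 3}\right) = - 194 \left(\left(- \frac{4}{3}\right) \frac{1}{3}\right) = \left(-194\right) \left(- \frac{4}{9}\right) = \frac{776}{9}$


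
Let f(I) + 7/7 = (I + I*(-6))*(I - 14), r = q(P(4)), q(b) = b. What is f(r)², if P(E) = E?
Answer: 39601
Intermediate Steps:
r = 4
f(I) = -1 - 5*I*(-14 + I) (f(I) = -1 + (I + I*(-6))*(I - 14) = -1 + (I - 6*I)*(-14 + I) = -1 + (-5*I)*(-14 + I) = -1 - 5*I*(-14 + I))
f(r)² = (-1 - 5*4² + 70*4)² = (-1 - 5*16 + 280)² = (-1 - 80 + 280)² = 199² = 39601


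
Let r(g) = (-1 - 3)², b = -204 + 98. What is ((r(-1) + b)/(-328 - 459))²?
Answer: 8100/619369 ≈ 0.013078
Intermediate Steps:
b = -106
r(g) = 16 (r(g) = (-4)² = 16)
((r(-1) + b)/(-328 - 459))² = ((16 - 106)/(-328 - 459))² = (-90/(-787))² = (-90*(-1/787))² = (90/787)² = 8100/619369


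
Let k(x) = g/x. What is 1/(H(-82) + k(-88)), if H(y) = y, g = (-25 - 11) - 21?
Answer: -88/7159 ≈ -0.012292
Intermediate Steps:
g = -57 (g = -36 - 21 = -57)
k(x) = -57/x
1/(H(-82) + k(-88)) = 1/(-82 - 57/(-88)) = 1/(-82 - 57*(-1/88)) = 1/(-82 + 57/88) = 1/(-7159/88) = -88/7159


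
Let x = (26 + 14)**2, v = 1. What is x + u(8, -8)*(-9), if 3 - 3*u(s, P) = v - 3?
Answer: 1585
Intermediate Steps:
u(s, P) = 5/3 (u(s, P) = 1 - (1 - 3)/3 = 1 - 1/3*(-2) = 1 + 2/3 = 5/3)
x = 1600 (x = 40**2 = 1600)
x + u(8, -8)*(-9) = 1600 + (5/3)*(-9) = 1600 - 15 = 1585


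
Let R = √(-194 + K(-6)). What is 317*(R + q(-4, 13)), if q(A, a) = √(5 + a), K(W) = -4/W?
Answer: 951*√2 + 634*I*√435/3 ≈ 1344.9 + 4407.7*I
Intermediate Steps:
R = 2*I*√435/3 (R = √(-194 - 4/(-6)) = √(-194 - 4*(-⅙)) = √(-194 + ⅔) = √(-580/3) = 2*I*√435/3 ≈ 13.904*I)
317*(R + q(-4, 13)) = 317*(2*I*√435/3 + √(5 + 13)) = 317*(2*I*√435/3 + √18) = 317*(2*I*√435/3 + 3*√2) = 317*(3*√2 + 2*I*√435/3) = 951*√2 + 634*I*√435/3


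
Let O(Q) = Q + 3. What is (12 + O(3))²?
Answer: 324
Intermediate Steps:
O(Q) = 3 + Q
(12 + O(3))² = (12 + (3 + 3))² = (12 + 6)² = 18² = 324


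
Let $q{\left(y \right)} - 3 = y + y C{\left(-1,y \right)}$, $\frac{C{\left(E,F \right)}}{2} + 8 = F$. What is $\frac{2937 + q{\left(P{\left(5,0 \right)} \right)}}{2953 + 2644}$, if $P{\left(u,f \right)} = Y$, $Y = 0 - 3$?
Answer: $\frac{3003}{5597} \approx 0.53654$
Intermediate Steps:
$Y = -3$ ($Y = 0 - 3 = -3$)
$P{\left(u,f \right)} = -3$
$C{\left(E,F \right)} = -16 + 2 F$
$q{\left(y \right)} = 3 + y + y \left(-16 + 2 y\right)$ ($q{\left(y \right)} = 3 + \left(y + y \left(-16 + 2 y\right)\right) = 3 + y + y \left(-16 + 2 y\right)$)
$\frac{2937 + q{\left(P{\left(5,0 \right)} \right)}}{2953 + 2644} = \frac{2937 + \left(3 - 3 + 2 \left(-3\right) \left(-8 - 3\right)\right)}{2953 + 2644} = \frac{2937 + \left(3 - 3 + 2 \left(-3\right) \left(-11\right)\right)}{5597} = \left(2937 + \left(3 - 3 + 66\right)\right) \frac{1}{5597} = \left(2937 + 66\right) \frac{1}{5597} = 3003 \cdot \frac{1}{5597} = \frac{3003}{5597}$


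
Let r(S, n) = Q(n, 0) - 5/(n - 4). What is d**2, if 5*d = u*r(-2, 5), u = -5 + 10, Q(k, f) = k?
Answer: 0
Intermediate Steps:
r(S, n) = n - 5/(-4 + n) (r(S, n) = n - 5/(n - 4) = n - 5/(-4 + n))
u = 5
d = 0 (d = (5*((-5 + 5**2 - 4*5)/(-4 + 5)))/5 = (5*((-5 + 25 - 20)/1))/5 = (5*(1*0))/5 = (5*0)/5 = (1/5)*0 = 0)
d**2 = 0**2 = 0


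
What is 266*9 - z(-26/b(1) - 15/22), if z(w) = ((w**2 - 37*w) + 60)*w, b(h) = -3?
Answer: 1082379739/287496 ≈ 3764.9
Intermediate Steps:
z(w) = w*(60 + w**2 - 37*w) (z(w) = (60 + w**2 - 37*w)*w = w*(60 + w**2 - 37*w))
266*9 - z(-26/b(1) - 15/22) = 266*9 - (-26/(-3) - 15/22)*(60 + (-26/(-3) - 15/22)**2 - 37*(-26/(-3) - 15/22)) = 2394 - (-26*(-1/3) - 15*1/22)*(60 + (-26*(-1/3) - 15*1/22)**2 - 37*(-26*(-1/3) - 15*1/22)) = 2394 - (26/3 - 15/22)*(60 + (26/3 - 15/22)**2 - 37*(26/3 - 15/22)) = 2394 - 527*(60 + (527/66)**2 - 37*527/66)/66 = 2394 - 527*(60 + 277729/4356 - 19499/66)/66 = 2394 - 527*(-747845)/(66*4356) = 2394 - 1*(-394114315/287496) = 2394 + 394114315/287496 = 1082379739/287496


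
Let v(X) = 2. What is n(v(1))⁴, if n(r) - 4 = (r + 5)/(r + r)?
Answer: 279841/256 ≈ 1093.1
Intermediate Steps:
n(r) = 4 + (5 + r)/(2*r) (n(r) = 4 + (r + 5)/(r + r) = 4 + (5 + r)/((2*r)) = 4 + (5 + r)*(1/(2*r)) = 4 + (5 + r)/(2*r))
n(v(1))⁴ = ((½)*(5 + 9*2)/2)⁴ = ((½)*(½)*(5 + 18))⁴ = ((½)*(½)*23)⁴ = (23/4)⁴ = 279841/256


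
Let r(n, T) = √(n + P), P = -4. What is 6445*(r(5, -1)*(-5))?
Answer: -32225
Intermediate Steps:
r(n, T) = √(-4 + n) (r(n, T) = √(n - 4) = √(-4 + n))
6445*(r(5, -1)*(-5)) = 6445*(√(-4 + 5)*(-5)) = 6445*(√1*(-5)) = 6445*(1*(-5)) = 6445*(-5) = -32225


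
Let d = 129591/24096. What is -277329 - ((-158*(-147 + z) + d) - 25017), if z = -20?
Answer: -2238545533/8032 ≈ -2.7870e+5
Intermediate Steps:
d = 43197/8032 (d = 129591*(1/24096) = 43197/8032 ≈ 5.3781)
-277329 - ((-158*(-147 + z) + d) - 25017) = -277329 - ((-158*(-147 - 20) + 43197/8032) - 25017) = -277329 - ((-158*(-167) + 43197/8032) - 25017) = -277329 - ((26386 + 43197/8032) - 25017) = -277329 - (211975549/8032 - 25017) = -277329 - 1*11039005/8032 = -277329 - 11039005/8032 = -2238545533/8032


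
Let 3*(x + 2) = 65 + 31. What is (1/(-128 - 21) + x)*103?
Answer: 460307/149 ≈ 3089.3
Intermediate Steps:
x = 30 (x = -2 + (65 + 31)/3 = -2 + (⅓)*96 = -2 + 32 = 30)
(1/(-128 - 21) + x)*103 = (1/(-128 - 21) + 30)*103 = (1/(-149) + 30)*103 = (-1/149 + 30)*103 = (4469/149)*103 = 460307/149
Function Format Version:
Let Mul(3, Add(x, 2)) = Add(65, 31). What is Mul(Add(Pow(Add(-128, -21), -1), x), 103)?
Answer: Rational(460307, 149) ≈ 3089.3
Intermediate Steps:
x = 30 (x = Add(-2, Mul(Rational(1, 3), Add(65, 31))) = Add(-2, Mul(Rational(1, 3), 96)) = Add(-2, 32) = 30)
Mul(Add(Pow(Add(-128, -21), -1), x), 103) = Mul(Add(Pow(Add(-128, -21), -1), 30), 103) = Mul(Add(Pow(-149, -1), 30), 103) = Mul(Add(Rational(-1, 149), 30), 103) = Mul(Rational(4469, 149), 103) = Rational(460307, 149)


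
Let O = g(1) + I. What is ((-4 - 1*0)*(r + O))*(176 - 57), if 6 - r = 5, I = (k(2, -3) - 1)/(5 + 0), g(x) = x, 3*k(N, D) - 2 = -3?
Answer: -12376/15 ≈ -825.07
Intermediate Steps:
k(N, D) = -⅓ (k(N, D) = ⅔ + (⅓)*(-3) = ⅔ - 1 = -⅓)
I = -4/15 (I = (-⅓ - 1)/(5 + 0) = -4/3/5 = -4/3*⅕ = -4/15 ≈ -0.26667)
r = 1 (r = 6 - 1*5 = 6 - 5 = 1)
O = 11/15 (O = 1 - 4/15 = 11/15 ≈ 0.73333)
((-4 - 1*0)*(r + O))*(176 - 57) = ((-4 - 1*0)*(1 + 11/15))*(176 - 57) = ((-4 + 0)*(26/15))*119 = -4*26/15*119 = -104/15*119 = -12376/15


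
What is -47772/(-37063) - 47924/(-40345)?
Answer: 3703568552/1495306735 ≈ 2.4768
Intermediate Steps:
-47772/(-37063) - 47924/(-40345) = -47772*(-1/37063) - 47924*(-1/40345) = 47772/37063 + 47924/40345 = 3703568552/1495306735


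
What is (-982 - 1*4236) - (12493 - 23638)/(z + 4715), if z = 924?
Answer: -29413157/5639 ≈ -5216.0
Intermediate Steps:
(-982 - 1*4236) - (12493 - 23638)/(z + 4715) = (-982 - 1*4236) - (12493 - 23638)/(924 + 4715) = (-982 - 4236) - (-11145)/5639 = -5218 - (-11145)/5639 = -5218 - 1*(-11145/5639) = -5218 + 11145/5639 = -29413157/5639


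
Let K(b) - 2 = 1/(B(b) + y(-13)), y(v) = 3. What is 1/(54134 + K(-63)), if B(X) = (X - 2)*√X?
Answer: 85267083/4616018806249 - 15*I*√7/60008244481237 ≈ 1.8472e-5 - 6.6135e-13*I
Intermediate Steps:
B(X) = √X*(-2 + X) (B(X) = (-2 + X)*√X = √X*(-2 + X))
K(b) = 2 + 1/(3 + √b*(-2 + b)) (K(b) = 2 + 1/(√b*(-2 + b) + 3) = 2 + 1/(3 + √b*(-2 + b)))
1/(54134 + K(-63)) = 1/(54134 + (7 + 2*√(-63)*(-2 - 63))/(3 + √(-63)*(-2 - 63))) = 1/(54134 + (7 + 2*(3*I*√7)*(-65))/(3 + (3*I*√7)*(-65))) = 1/(54134 + (7 - 390*I*√7)/(3 - 195*I*√7))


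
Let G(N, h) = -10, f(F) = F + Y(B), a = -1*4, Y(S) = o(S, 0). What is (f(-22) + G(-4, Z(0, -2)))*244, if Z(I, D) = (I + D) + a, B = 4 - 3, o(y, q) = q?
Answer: -7808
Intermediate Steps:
B = 1
Y(S) = 0
a = -4
f(F) = F (f(F) = F + 0 = F)
Z(I, D) = -4 + D + I (Z(I, D) = (I + D) - 4 = (D + I) - 4 = -4 + D + I)
(f(-22) + G(-4, Z(0, -2)))*244 = (-22 - 10)*244 = -32*244 = -7808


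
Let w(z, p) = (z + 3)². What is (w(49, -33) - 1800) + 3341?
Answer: 4245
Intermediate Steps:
w(z, p) = (3 + z)²
(w(49, -33) - 1800) + 3341 = ((3 + 49)² - 1800) + 3341 = (52² - 1800) + 3341 = (2704 - 1800) + 3341 = 904 + 3341 = 4245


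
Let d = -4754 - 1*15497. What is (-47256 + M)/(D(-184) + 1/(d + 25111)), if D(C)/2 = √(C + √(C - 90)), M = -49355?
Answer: -96611/(1/4860 + 2*√(-184 + I*√274)) ≈ -159.4 + 3550.4*I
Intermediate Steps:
d = -20251 (d = -4754 - 15497 = -20251)
D(C) = 2*√(C + √(-90 + C)) (D(C) = 2*√(C + √(C - 90)) = 2*√(C + √(-90 + C)))
(-47256 + M)/(D(-184) + 1/(d + 25111)) = (-47256 - 49355)/(2*√(-184 + √(-90 - 184)) + 1/(-20251 + 25111)) = -96611/(2*√(-184 + √(-274)) + 1/4860) = -96611/(2*√(-184 + I*√274) + 1/4860) = -96611/(1/4860 + 2*√(-184 + I*√274))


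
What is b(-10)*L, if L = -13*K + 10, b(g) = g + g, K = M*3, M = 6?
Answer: 4480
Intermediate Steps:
K = 18 (K = 6*3 = 18)
b(g) = 2*g
L = -224 (L = -13*18 + 10 = -234 + 10 = -224)
b(-10)*L = (2*(-10))*(-224) = -20*(-224) = 4480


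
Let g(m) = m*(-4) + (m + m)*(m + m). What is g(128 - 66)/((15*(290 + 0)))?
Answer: 7564/2175 ≈ 3.4777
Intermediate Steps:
g(m) = -4*m + 4*m**2 (g(m) = -4*m + (2*m)*(2*m) = -4*m + 4*m**2)
g(128 - 66)/((15*(290 + 0))) = (4*(128 - 66)*(-1 + (128 - 66)))/((15*(290 + 0))) = (4*62*(-1 + 62))/((15*290)) = (4*62*61)/4350 = 15128*(1/4350) = 7564/2175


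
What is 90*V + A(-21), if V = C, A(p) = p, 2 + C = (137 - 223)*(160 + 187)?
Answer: -2685981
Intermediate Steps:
C = -29844 (C = -2 + (137 - 223)*(160 + 187) = -2 - 86*347 = -2 - 29842 = -29844)
V = -29844
90*V + A(-21) = 90*(-29844) - 21 = -2685960 - 21 = -2685981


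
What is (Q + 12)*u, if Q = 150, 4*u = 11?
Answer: 891/2 ≈ 445.50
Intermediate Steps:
u = 11/4 (u = (¼)*11 = 11/4 ≈ 2.7500)
(Q + 12)*u = (150 + 12)*(11/4) = 162*(11/4) = 891/2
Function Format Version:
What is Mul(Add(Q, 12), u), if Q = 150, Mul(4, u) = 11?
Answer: Rational(891, 2) ≈ 445.50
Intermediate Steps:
u = Rational(11, 4) (u = Mul(Rational(1, 4), 11) = Rational(11, 4) ≈ 2.7500)
Mul(Add(Q, 12), u) = Mul(Add(150, 12), Rational(11, 4)) = Mul(162, Rational(11, 4)) = Rational(891, 2)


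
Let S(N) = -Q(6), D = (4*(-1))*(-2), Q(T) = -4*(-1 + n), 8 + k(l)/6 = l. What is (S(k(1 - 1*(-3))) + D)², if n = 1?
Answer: 64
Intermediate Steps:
k(l) = -48 + 6*l
Q(T) = 0 (Q(T) = -4*(-1 + 1) = -4*0 = 0)
D = 8 (D = -4*(-2) = 8)
S(N) = 0 (S(N) = -1*0 = 0)
(S(k(1 - 1*(-3))) + D)² = (0 + 8)² = 8² = 64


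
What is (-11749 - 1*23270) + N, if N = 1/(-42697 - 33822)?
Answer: -2679618862/76519 ≈ -35019.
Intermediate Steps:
N = -1/76519 (N = 1/(-76519) = -1/76519 ≈ -1.3069e-5)
(-11749 - 1*23270) + N = (-11749 - 1*23270) - 1/76519 = (-11749 - 23270) - 1/76519 = -35019 - 1/76519 = -2679618862/76519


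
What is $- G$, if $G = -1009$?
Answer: $1009$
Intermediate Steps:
$- G = \left(-1\right) \left(-1009\right) = 1009$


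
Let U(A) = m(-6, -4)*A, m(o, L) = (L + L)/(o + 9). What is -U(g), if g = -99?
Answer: -264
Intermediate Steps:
m(o, L) = 2*L/(9 + o) (m(o, L) = (2*L)/(9 + o) = 2*L/(9 + o))
U(A) = -8*A/3 (U(A) = (2*(-4)/(9 - 6))*A = (2*(-4)/3)*A = (2*(-4)*(⅓))*A = -8*A/3)
-U(g) = -(-8)*(-99)/3 = -1*264 = -264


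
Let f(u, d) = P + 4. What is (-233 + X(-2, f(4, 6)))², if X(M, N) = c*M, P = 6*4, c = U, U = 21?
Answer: 75625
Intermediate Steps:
c = 21
P = 24
f(u, d) = 28 (f(u, d) = 24 + 4 = 28)
X(M, N) = 21*M
(-233 + X(-2, f(4, 6)))² = (-233 + 21*(-2))² = (-233 - 42)² = (-275)² = 75625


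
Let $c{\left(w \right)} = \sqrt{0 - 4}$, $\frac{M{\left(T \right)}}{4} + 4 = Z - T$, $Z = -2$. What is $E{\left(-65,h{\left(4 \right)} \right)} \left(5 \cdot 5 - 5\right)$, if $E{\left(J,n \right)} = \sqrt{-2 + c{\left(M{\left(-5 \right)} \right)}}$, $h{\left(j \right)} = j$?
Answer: $20 \sqrt{-2 + 2 i} \approx 12.872 + 31.075 i$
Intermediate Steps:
$M{\left(T \right)} = -24 - 4 T$ ($M{\left(T \right)} = -16 + 4 \left(-2 - T\right) = -16 - \left(8 + 4 T\right) = -24 - 4 T$)
$c{\left(w \right)} = 2 i$ ($c{\left(w \right)} = \sqrt{-4} = 2 i$)
$E{\left(J,n \right)} = \sqrt{-2 + 2 i}$
$E{\left(-65,h{\left(4 \right)} \right)} \left(5 \cdot 5 - 5\right) = \sqrt{-2 + 2 i} \left(5 \cdot 5 - 5\right) = \sqrt{-2 + 2 i} \left(25 - 5\right) = \sqrt{-2 + 2 i} 20 = 20 \sqrt{-2 + 2 i}$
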